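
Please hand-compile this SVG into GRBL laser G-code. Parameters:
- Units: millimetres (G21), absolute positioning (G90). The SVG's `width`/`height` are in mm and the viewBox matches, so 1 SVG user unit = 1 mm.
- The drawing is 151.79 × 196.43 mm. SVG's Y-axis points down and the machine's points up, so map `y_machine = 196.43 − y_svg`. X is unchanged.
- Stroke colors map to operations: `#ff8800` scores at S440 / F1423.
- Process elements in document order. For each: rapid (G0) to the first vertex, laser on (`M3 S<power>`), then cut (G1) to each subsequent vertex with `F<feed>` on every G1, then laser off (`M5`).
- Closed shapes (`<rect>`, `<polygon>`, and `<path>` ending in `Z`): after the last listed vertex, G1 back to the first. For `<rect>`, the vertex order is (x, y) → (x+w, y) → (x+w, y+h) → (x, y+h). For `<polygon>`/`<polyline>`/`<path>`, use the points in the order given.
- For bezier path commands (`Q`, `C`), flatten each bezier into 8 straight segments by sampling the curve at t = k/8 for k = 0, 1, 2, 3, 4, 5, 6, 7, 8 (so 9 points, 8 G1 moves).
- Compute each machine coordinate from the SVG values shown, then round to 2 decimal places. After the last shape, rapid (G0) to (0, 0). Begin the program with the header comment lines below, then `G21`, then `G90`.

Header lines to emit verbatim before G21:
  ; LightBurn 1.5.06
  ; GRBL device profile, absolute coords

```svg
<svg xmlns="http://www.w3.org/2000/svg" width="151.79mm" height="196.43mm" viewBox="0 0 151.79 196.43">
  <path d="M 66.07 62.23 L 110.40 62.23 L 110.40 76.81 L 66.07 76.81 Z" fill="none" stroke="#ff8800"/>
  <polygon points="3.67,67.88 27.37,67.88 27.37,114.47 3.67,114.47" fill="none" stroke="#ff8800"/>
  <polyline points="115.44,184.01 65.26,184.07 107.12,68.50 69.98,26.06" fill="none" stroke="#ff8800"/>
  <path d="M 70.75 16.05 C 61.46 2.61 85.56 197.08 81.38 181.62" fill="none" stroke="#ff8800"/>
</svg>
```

; LightBurn 1.5.06
; GRBL device profile, absolute coords
G21
G90
G0 X66.07 Y134.20
M3 S440
G1 X110.40 Y134.20 F1423
G1 X110.40 Y119.62 F1423
G1 X66.07 Y119.62 F1423
G1 X66.07 Y134.20 F1423
M5
G0 X3.67 Y128.55
M3 S440
G1 X27.37 Y128.55 F1423
G1 X27.37 Y81.96 F1423
G1 X3.67 Y81.96 F1423
G1 X3.67 Y128.55 F1423
M5
G0 X115.44 Y12.42
M3 S440
G1 X65.26 Y12.36 F1423
G1 X107.12 Y127.93 F1423
G1 X69.98 Y170.37 F1423
M5
G0 X70.75 Y180.38
M3 S440
G1 X68.71 Y176.49 F1423
G1 X69.08 Y158.01 F1423
G1 X71.13 Y129.82 F1423
G1 X74.15 Y96.84 F1423
G1 X77.40 Y63.95 F1423
G1 X80.18 Y36.05 F1423
G1 X81.74 Y18.04 F1423
G1 X81.38 Y14.81 F1423
M5
G0 X0.00 Y0.00

1 u = 1 mm; y_m = 196.43 − y.

[1] `<path>` rectangle, #ff8800→score S440 F1423: (66.07,134.20) → (110.40,134.20) → (110.40,119.62) → (66.07,119.62) → (66.07,134.20) (closed)

[2] `<polygon>` rectangle, #ff8800→score S440 F1423: (3.67,128.55) → (27.37,128.55) → (27.37,81.96) → (3.67,81.96) → (3.67,128.55) (closed)

[3] `<polyline>` open polyline, #ff8800→score S440 F1423: (115.44,12.42) → (65.26,12.36) → (107.12,127.93) → (69.98,170.37)

[4] `<path>` cubic bezier, #ff8800→score S440 F1423: (70.75,180.38) → (68.71,176.49) → (69.08,158.01) → (71.13,129.82) → (74.15,96.84) → (77.40,63.95) → (80.18,36.05) → (81.74,18.04) → (81.38,14.81)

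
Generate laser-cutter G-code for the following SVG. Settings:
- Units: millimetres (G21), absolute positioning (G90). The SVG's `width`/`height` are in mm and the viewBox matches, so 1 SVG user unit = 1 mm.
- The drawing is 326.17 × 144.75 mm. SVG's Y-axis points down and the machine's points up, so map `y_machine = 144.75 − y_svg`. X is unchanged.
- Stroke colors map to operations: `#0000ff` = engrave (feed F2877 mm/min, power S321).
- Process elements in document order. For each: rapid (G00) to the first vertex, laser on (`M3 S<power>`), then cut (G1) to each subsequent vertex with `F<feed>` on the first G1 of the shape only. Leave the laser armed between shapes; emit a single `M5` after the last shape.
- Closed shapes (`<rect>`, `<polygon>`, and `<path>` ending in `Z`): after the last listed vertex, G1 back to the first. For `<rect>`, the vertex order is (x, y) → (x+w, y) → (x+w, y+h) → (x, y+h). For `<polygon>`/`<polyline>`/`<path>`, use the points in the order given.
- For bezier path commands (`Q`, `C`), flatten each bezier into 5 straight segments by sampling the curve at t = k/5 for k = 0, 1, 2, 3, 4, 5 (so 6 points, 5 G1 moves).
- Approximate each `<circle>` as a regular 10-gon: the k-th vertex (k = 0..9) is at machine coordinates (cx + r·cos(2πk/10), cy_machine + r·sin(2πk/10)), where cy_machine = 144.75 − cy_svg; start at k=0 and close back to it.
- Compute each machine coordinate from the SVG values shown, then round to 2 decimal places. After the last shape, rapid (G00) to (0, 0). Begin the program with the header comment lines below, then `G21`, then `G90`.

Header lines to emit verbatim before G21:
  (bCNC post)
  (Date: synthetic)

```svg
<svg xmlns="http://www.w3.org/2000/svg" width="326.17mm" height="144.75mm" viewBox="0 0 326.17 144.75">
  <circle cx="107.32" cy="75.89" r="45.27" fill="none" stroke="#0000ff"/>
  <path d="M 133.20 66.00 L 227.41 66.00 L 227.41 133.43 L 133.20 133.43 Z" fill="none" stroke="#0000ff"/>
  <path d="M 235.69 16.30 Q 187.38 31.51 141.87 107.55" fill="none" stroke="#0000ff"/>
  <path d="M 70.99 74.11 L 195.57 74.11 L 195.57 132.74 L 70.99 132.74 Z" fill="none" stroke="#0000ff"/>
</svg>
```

(bCNC post)
(Date: synthetic)
G21
G90
G00 X152.59 Y68.86
M3 S321
G1 X143.94 Y95.47 F2877
G1 X121.31 Y111.91
G1 X93.33 Y111.91
G1 X70.70 Y95.47
G1 X62.05 Y68.86
G1 X70.70 Y42.25
G1 X93.33 Y25.81
G1 X121.31 Y25.81
G1 X143.94 Y42.25
G1 X152.59 Y68.86
G00 X133.20 Y78.75
M3 S321
G1 X227.41 Y78.75 F2877
G1 X227.41 Y11.32
G1 X133.20 Y11.32
G1 X133.20 Y78.75
G00 X235.69 Y128.45
M3 S321
G1 X216.48 Y119.93 F2877
G1 X197.49 Y106.55
G1 X178.73 Y88.30
G1 X160.19 Y65.18
G1 X141.87 Y37.20
G00 X70.99 Y70.64
M3 S321
G1 X195.57 Y70.64 F2877
G1 X195.57 Y12.01
G1 X70.99 Y12.01
G1 X70.99 Y70.64
M5
G00 X0.00 Y0.00

Since the viewBox matches the mm dimensions, user units are millimetres directly. The only transform is the Y-flip y_m = 144.75 − y_svg.

Shape 1 is a circle drawn with `<circle>`. Its stroke #0000ff means engrave at S321, F2877. After flipping Y the toolpath is (152.59,68.86) → (143.94,95.47) → (121.31,111.91) → (93.33,111.91) → (70.70,95.47) → (62.05,68.86) → (70.70,42.25) → (93.33,25.81) → (121.31,25.81) → (143.94,42.25) → (152.59,68.86), returning to the start.

Shape 2 is a rectangle drawn with `<path>`. Its stroke #0000ff means engrave at S321, F2877. After flipping Y the toolpath is (133.20,78.75) → (227.41,78.75) → (227.41,11.32) → (133.20,11.32) → (133.20,78.75), returning to the start.

Shape 3 is a quadratic bezier drawn with `<path>`. Its stroke #0000ff means engrave at S321, F2877. After flipping Y the toolpath is (235.69,128.45) → (216.48,119.93) → (197.49,106.55) → (178.73,88.30) → (160.19,65.18) → (141.87,37.20).

Shape 4 is a rectangle drawn with `<path>`. Its stroke #0000ff means engrave at S321, F2877. After flipping Y the toolpath is (70.99,70.64) → (195.57,70.64) → (195.57,12.01) → (70.99,12.01) → (70.99,70.64), returning to the start.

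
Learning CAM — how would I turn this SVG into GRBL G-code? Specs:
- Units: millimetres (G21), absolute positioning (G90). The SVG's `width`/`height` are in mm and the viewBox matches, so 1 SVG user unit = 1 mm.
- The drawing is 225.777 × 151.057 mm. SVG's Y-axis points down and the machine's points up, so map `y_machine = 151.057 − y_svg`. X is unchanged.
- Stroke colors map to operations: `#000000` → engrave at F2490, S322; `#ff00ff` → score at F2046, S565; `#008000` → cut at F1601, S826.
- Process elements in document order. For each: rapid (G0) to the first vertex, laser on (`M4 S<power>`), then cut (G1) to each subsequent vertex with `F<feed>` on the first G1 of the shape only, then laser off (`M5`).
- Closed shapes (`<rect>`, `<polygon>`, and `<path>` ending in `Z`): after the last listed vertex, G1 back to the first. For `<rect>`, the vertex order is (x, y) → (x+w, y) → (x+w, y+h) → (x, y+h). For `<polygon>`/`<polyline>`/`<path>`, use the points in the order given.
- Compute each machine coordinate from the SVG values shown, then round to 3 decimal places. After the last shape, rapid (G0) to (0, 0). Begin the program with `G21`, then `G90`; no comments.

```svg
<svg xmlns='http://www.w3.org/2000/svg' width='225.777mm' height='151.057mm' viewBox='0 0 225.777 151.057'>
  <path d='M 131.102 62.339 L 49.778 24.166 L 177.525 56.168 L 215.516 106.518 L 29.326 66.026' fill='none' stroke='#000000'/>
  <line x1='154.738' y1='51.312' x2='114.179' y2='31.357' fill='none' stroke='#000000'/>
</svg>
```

Since the viewBox matches the mm dimensions, user units are millimetres directly. The only transform is the Y-flip y_m = 151.057 − y_svg.

Shape 1 is a open polyline drawn with `<path>`. Its stroke #000000 means engrave at S322, F2490. After flipping Y the toolpath is (131.102,88.718) → (49.778,126.891) → (177.525,94.889) → (215.516,44.539) → (29.326,85.031).

Shape 2 is a line segment drawn with `<line>`. Its stroke #000000 means engrave at S322, F2490. After flipping Y the toolpath is (154.738,99.745) → (114.179,119.700).

G21
G90
G0 X131.102 Y88.718
M4 S322
G1 X49.778 Y126.891 F2490
G1 X177.525 Y94.889
G1 X215.516 Y44.539
G1 X29.326 Y85.031
M5
G0 X154.738 Y99.745
M4 S322
G1 X114.179 Y119.700 F2490
M5
G0 X0.000 Y0.000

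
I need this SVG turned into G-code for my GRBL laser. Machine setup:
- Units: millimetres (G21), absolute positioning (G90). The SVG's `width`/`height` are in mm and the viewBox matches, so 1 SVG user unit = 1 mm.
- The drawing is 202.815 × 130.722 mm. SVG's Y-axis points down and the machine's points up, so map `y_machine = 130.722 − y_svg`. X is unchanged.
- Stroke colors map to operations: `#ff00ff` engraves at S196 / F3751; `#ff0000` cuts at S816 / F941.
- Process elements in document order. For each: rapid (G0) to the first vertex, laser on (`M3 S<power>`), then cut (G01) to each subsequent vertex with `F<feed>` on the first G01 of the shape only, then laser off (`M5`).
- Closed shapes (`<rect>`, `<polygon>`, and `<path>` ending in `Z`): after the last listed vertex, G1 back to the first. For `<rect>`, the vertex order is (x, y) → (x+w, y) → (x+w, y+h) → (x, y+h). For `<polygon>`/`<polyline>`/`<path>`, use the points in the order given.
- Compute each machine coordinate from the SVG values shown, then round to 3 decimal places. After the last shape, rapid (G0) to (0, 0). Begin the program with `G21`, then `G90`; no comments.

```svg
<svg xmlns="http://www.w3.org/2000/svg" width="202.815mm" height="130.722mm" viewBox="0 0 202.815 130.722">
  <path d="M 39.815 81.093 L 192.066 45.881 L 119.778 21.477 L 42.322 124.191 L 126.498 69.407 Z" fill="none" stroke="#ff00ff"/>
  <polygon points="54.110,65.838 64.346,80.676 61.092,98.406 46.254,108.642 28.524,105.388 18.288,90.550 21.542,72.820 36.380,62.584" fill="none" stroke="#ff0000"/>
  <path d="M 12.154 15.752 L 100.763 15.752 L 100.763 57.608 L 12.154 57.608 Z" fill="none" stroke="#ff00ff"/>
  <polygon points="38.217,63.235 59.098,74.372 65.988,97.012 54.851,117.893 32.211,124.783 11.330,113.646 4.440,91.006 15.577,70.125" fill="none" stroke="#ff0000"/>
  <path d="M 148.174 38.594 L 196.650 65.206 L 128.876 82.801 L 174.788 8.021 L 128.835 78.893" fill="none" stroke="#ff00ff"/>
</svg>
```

G21
G90
G0 X39.815 Y49.629
M3 S196
G01 X192.066 Y84.841 F3751
G01 X119.778 Y109.245
G01 X42.322 Y6.531
G01 X126.498 Y61.315
G01 X39.815 Y49.629
M5
G0 X54.110 Y64.884
M3 S816
G01 X64.346 Y50.046 F941
G01 X61.092 Y32.316
G01 X46.254 Y22.080
G01 X28.524 Y25.334
G01 X18.288 Y40.172
G01 X21.542 Y57.902
G01 X36.380 Y68.138
G01 X54.110 Y64.884
M5
G0 X12.154 Y114.970
M3 S196
G01 X100.763 Y114.970 F3751
G01 X100.763 Y73.114
G01 X12.154 Y73.114
G01 X12.154 Y114.970
M5
G0 X38.217 Y67.487
M3 S816
G01 X59.098 Y56.350 F941
G01 X65.988 Y33.710
G01 X54.851 Y12.829
G01 X32.211 Y5.939
G01 X11.330 Y17.076
G01 X4.440 Y39.716
G01 X15.577 Y60.597
G01 X38.217 Y67.487
M5
G0 X148.174 Y92.128
M3 S196
G01 X196.650 Y65.516 F3751
G01 X128.876 Y47.921
G01 X174.788 Y122.701
G01 X128.835 Y51.829
M5
G0 X0.000 Y0.000

1 u = 1 mm; y_m = 130.722 − y.

[1] `<path>` closed polygon, #ff00ff→engrave S196 F3751: (39.815,49.629) → (192.066,84.841) → (119.778,109.245) → (42.322,6.531) → (126.498,61.315) → (39.815,49.629) (closed)

[2] `<polygon>` regular polygon, #ff0000→cut S816 F941: (54.110,64.884) → (64.346,50.046) → (61.092,32.316) → (46.254,22.080) → (28.524,25.334) → (18.288,40.172) → (21.542,57.902) → (36.380,68.138) → (54.110,64.884) (closed)

[3] `<path>` rectangle, #ff00ff→engrave S196 F3751: (12.154,114.970) → (100.763,114.970) → (100.763,73.114) → (12.154,73.114) → (12.154,114.970) (closed)

[4] `<polygon>` regular polygon, #ff0000→cut S816 F941: (38.217,67.487) → (59.098,56.350) → (65.988,33.710) → (54.851,12.829) → (32.211,5.939) → (11.330,17.076) → (4.440,39.716) → (15.577,60.597) → (38.217,67.487) (closed)

[5] `<path>` open polyline, #ff00ff→engrave S196 F3751: (148.174,92.128) → (196.650,65.516) → (128.876,47.921) → (174.788,122.701) → (128.835,51.829)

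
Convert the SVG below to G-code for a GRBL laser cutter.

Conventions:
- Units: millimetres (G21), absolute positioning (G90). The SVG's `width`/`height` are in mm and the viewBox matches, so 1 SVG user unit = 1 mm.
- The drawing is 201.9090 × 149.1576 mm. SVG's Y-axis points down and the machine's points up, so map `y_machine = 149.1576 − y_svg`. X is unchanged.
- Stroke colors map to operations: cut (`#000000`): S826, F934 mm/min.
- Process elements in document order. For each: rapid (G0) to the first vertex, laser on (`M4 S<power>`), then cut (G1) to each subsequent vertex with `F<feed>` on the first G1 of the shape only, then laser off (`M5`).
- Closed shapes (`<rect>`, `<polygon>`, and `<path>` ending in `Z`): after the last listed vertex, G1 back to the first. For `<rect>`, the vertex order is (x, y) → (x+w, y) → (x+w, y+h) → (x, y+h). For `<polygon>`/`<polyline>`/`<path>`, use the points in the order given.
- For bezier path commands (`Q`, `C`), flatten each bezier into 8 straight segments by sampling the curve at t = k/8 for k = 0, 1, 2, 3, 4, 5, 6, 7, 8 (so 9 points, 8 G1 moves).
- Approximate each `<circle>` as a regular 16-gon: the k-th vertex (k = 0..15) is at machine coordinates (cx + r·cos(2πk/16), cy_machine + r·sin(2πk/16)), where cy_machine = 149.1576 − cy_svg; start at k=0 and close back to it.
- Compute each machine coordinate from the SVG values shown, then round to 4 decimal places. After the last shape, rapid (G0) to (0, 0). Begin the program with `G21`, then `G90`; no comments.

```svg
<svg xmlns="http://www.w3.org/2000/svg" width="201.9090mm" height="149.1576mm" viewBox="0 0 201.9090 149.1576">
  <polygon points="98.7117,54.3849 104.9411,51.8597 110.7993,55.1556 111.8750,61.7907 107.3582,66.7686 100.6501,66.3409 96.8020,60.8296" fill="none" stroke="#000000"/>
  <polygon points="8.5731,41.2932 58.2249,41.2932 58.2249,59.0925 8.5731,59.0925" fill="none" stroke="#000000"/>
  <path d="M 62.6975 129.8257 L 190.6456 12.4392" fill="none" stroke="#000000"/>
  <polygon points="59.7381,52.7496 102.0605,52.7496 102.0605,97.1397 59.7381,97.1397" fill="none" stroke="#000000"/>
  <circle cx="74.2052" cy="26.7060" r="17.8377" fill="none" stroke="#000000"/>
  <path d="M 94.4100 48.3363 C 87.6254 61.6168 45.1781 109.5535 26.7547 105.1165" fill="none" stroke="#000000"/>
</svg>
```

Since the viewBox matches the mm dimensions, user units are millimetres directly. The only transform is the Y-flip y_m = 149.1576 − y_svg.

Shape 1 is a regular polygon drawn with `<polygon>`. Its stroke #000000 means cut at S826, F934. After flipping Y the toolpath is (98.7117,94.7727) → (104.9411,97.2979) → (110.7993,94.0020) → (111.8750,87.3669) → (107.3582,82.3890) → (100.6501,82.8167) → (96.8020,88.3280) → (98.7117,94.7727), returning to the start.

Shape 2 is a rectangle drawn with `<polygon>`. Its stroke #000000 means cut at S826, F934. After flipping Y the toolpath is (8.5731,107.8644) → (58.2249,107.8644) → (58.2249,90.0651) → (8.5731,90.0651) → (8.5731,107.8644), returning to the start.

Shape 3 is a line segment drawn with `<path>`. Its stroke #000000 means cut at S826, F934. After flipping Y the toolpath is (62.6975,19.3319) → (190.6456,136.7184).

Shape 4 is a rectangle drawn with `<polygon>`. Its stroke #000000 means cut at S826, F934. After flipping Y the toolpath is (59.7381,96.4080) → (102.0605,96.4080) → (102.0605,52.0179) → (59.7381,52.0179) → (59.7381,96.4080), returning to the start.

Shape 5 is a circle drawn with `<circle>`. Its stroke #000000 means cut at S826, F934. After flipping Y the toolpath is (92.0429,122.4516) → (90.6851,129.2778) → (86.8184,135.0648) → (81.0314,138.9315) → (74.2052,140.2893) → (67.3790,138.9315) → (61.5920,135.0648) → (57.7253,129.2778) → (56.3675,122.4516) → (57.7253,115.6254) → (61.5920,109.8384) → (67.3790,105.9717) → (74.2052,104.6139) → (81.0314,105.9717) → (86.8184,109.8384) → (90.6851,115.6254) → (92.0429,122.4516), returning to the start.

Shape 6 is a cubic bezier drawn with `<path>`. Its stroke #000000 means cut at S826, F934. After flipping Y the toolpath is (94.4100,100.8213) → (90.3107,94.3866) → (83.5674,85.7227) → (74.8797,75.8496) → (64.9469,65.7871) → (54.4686,56.5552) → (44.1441,49.1736) → (34.6730,44.6623) → (26.7547,44.0411).

G21
G90
G0 X98.7117 Y94.7727
M4 S826
G1 X104.9411 Y97.2979 F934
G1 X110.7993 Y94.0020
G1 X111.8750 Y87.3669
G1 X107.3582 Y82.3890
G1 X100.6501 Y82.8167
G1 X96.8020 Y88.3280
G1 X98.7117 Y94.7727
M5
G0 X8.5731 Y107.8644
M4 S826
G1 X58.2249 Y107.8644 F934
G1 X58.2249 Y90.0651
G1 X8.5731 Y90.0651
G1 X8.5731 Y107.8644
M5
G0 X62.6975 Y19.3319
M4 S826
G1 X190.6456 Y136.7184 F934
M5
G0 X59.7381 Y96.4080
M4 S826
G1 X102.0605 Y96.4080 F934
G1 X102.0605 Y52.0179
G1 X59.7381 Y52.0179
G1 X59.7381 Y96.4080
M5
G0 X92.0429 Y122.4516
M4 S826
G1 X90.6851 Y129.2778 F934
G1 X86.8184 Y135.0648
G1 X81.0314 Y138.9315
G1 X74.2052 Y140.2893
G1 X67.3790 Y138.9315
G1 X61.5920 Y135.0648
G1 X57.7253 Y129.2778
G1 X56.3675 Y122.4516
G1 X57.7253 Y115.6254
G1 X61.5920 Y109.8384
G1 X67.3790 Y105.9717
G1 X74.2052 Y104.6139
G1 X81.0314 Y105.9717
G1 X86.8184 Y109.8384
G1 X90.6851 Y115.6254
G1 X92.0429 Y122.4516
M5
G0 X94.4100 Y100.8213
M4 S826
G1 X90.3107 Y94.3866 F934
G1 X83.5674 Y85.7227
G1 X74.8797 Y75.8496
G1 X64.9469 Y65.7871
G1 X54.4686 Y56.5552
G1 X44.1441 Y49.1736
G1 X34.6730 Y44.6623
G1 X26.7547 Y44.0411
M5
G0 X0.0000 Y0.0000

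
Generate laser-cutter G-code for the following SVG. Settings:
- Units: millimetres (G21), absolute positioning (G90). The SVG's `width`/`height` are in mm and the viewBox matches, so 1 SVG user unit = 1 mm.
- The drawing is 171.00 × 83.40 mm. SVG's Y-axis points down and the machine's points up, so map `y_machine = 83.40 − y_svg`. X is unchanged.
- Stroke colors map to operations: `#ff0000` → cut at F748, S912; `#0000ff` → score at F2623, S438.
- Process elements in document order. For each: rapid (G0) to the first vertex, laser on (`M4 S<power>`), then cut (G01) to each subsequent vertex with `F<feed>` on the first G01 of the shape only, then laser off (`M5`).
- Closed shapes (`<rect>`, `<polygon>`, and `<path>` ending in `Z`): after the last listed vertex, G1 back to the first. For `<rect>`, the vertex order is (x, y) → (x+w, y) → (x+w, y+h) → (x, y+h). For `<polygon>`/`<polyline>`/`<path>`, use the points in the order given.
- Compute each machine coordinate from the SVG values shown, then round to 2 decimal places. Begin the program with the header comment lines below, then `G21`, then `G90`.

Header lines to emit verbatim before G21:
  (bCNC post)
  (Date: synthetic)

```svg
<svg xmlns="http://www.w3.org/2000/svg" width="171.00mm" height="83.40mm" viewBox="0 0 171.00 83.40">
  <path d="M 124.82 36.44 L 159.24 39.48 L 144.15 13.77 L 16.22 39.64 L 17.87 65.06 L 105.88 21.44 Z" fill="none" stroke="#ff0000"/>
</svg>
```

viewBox `0 0 171.00 83.40` with mm width/height → 1 unit = 1 mm. Flip: y_m = 83.40 − y_svg.

**Shape 1** — `<path>` closed polygon, stroke `#ff0000` → cut (S912, F748). Machine vertices: (124.82,46.96) → (159.24,43.92) → (144.15,69.63) → (16.22,43.76) → (17.87,18.34) → (105.88,61.96) → (124.82,46.96). Closed: final G1 returns to the first vertex.

(bCNC post)
(Date: synthetic)
G21
G90
G0 X124.82 Y46.96
M4 S912
G01 X159.24 Y43.92 F748
G01 X144.15 Y69.63
G01 X16.22 Y43.76
G01 X17.87 Y18.34
G01 X105.88 Y61.96
G01 X124.82 Y46.96
M5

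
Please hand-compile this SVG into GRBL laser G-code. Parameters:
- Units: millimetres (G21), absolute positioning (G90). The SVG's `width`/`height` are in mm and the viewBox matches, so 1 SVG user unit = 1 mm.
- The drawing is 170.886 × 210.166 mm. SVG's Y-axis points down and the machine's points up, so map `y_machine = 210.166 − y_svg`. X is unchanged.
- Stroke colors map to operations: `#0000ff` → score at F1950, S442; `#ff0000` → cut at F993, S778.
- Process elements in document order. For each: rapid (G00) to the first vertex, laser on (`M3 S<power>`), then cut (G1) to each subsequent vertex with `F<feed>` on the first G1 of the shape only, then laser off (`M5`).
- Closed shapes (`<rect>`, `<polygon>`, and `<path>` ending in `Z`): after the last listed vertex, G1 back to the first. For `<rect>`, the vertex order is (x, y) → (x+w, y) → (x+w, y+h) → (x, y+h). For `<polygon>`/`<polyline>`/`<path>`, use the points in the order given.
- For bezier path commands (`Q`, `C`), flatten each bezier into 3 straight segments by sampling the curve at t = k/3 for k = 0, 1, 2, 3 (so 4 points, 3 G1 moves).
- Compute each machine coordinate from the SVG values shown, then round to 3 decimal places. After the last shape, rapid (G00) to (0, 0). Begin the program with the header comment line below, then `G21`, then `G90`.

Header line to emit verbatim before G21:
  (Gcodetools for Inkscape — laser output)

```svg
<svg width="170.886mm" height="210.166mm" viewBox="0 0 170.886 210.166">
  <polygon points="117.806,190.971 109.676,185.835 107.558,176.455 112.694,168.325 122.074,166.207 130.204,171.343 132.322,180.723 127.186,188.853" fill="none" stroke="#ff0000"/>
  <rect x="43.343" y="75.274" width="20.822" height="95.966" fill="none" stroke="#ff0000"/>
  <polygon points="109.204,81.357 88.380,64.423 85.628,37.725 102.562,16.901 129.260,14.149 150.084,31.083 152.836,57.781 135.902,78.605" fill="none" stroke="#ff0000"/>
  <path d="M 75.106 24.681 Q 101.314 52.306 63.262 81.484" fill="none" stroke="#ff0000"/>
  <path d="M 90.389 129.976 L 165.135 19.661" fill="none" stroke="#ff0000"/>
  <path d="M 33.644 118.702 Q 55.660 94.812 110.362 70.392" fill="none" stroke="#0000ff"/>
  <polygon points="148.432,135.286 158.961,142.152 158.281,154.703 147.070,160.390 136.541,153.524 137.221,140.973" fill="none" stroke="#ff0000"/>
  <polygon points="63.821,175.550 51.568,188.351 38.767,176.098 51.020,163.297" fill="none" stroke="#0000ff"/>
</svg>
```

(Gcodetools for Inkscape — laser output)
G21
G90
G00 X117.806 Y19.195
M3 S778
G1 X109.676 Y24.331 F993
G1 X107.558 Y33.711
G1 X112.694 Y41.841
G1 X122.074 Y43.959
G1 X130.204 Y38.823
G1 X132.322 Y29.443
G1 X127.186 Y21.313
G1 X117.806 Y19.195
M5
G00 X43.343 Y134.892
M3 S778
G1 X64.165 Y134.892 F993
G1 X64.165 Y38.926
G1 X43.343 Y38.926
G1 X43.343 Y134.892
M5
G00 X109.204 Y128.809
M3 S778
G1 X88.380 Y145.743 F993
G1 X85.628 Y172.441
G1 X102.562 Y193.265
G1 X129.260 Y196.017
G1 X150.084 Y179.083
G1 X152.836 Y152.385
G1 X135.902 Y131.561
G1 X109.204 Y128.809
M5
G00 X75.106 Y185.485
M3 S778
G1 X85.438 Y166.896 F993
G1 X81.490 Y147.961
G1 X63.262 Y128.682
M5
G00 X90.389 Y80.190
M3 S778
G1 X165.135 Y190.505 F993
M5
G00 X33.644 Y91.464
M3 S442
G1 X51.953 Y107.450 F1950
G1 X77.526 Y123.553
G1 X110.362 Y139.774
M5
G00 X148.432 Y74.880
M3 S778
G1 X158.961 Y68.014 F993
G1 X158.281 Y55.463
G1 X147.070 Y49.776
G1 X136.541 Y56.642
G1 X137.221 Y69.193
G1 X148.432 Y74.880
M5
G00 X63.821 Y34.616
M3 S442
G1 X51.568 Y21.815 F1950
G1 X38.767 Y34.068
G1 X51.020 Y46.869
G1 X63.821 Y34.616
M5
G00 X0.000 Y0.000

viewBox `0 0 170.886 210.166` with mm width/height → 1 unit = 1 mm. Flip: y_m = 210.166 − y_svg.

**Shape 1** — `<polygon>` regular polygon, stroke `#ff0000` → cut (S778, F993). Machine vertices: (117.806,19.195) → (109.676,24.331) → (107.558,33.711) → (112.694,41.841) → (122.074,43.959) → (130.204,38.823) → (132.322,29.443) → (127.186,21.313) → (117.806,19.195). Closed: final G1 returns to the first vertex.

**Shape 2** — `<rect>` rectangle, stroke `#ff0000` → cut (S778, F993). Machine vertices: (43.343,134.892) → (64.165,134.892) → (64.165,38.926) → (43.343,38.926) → (43.343,134.892). Closed: final G1 returns to the first vertex.

**Shape 3** — `<polygon>` regular polygon, stroke `#ff0000` → cut (S778, F993). Machine vertices: (109.204,128.809) → (88.380,145.743) → (85.628,172.441) → (102.562,193.265) → (129.260,196.017) → (150.084,179.083) → (152.836,152.385) → (135.902,131.561) → (109.204,128.809). Closed: final G1 returns to the first vertex.

**Shape 4** — `<path>` quadratic bezier, stroke `#ff0000` → cut (S778, F993). Control points (SVG): P0=(75.106,24.681), P1=(101.314,52.306), P2=(63.262,81.484); sampled at t=k/3. Machine vertices: (75.106,185.485) → (85.438,166.896) → (81.490,147.961) → (63.262,128.682). Open path.

**Shape 5** — `<path>` line segment, stroke `#ff0000` → cut (S778, F993). Machine vertices: (90.389,80.190) → (165.135,190.505). Open path.

**Shape 6** — `<path>` quadratic bezier, stroke `#0000ff` → score (S442, F1950). Control points (SVG): P0=(33.644,118.702), P1=(55.660,94.812), P2=(110.362,70.392); sampled at t=k/3. Machine vertices: (33.644,91.464) → (51.953,107.450) → (77.526,123.553) → (110.362,139.774). Open path.

**Shape 7** — `<polygon>` regular polygon, stroke `#ff0000` → cut (S778, F993). Machine vertices: (148.432,74.880) → (158.961,68.014) → (158.281,55.463) → (147.070,49.776) → (136.541,56.642) → (137.221,69.193) → (148.432,74.880). Closed: final G1 returns to the first vertex.

**Shape 8** — `<polygon>` regular polygon, stroke `#0000ff` → score (S442, F1950). Machine vertices: (63.821,34.616) → (51.568,21.815) → (38.767,34.068) → (51.020,46.869) → (63.821,34.616). Closed: final G1 returns to the first vertex.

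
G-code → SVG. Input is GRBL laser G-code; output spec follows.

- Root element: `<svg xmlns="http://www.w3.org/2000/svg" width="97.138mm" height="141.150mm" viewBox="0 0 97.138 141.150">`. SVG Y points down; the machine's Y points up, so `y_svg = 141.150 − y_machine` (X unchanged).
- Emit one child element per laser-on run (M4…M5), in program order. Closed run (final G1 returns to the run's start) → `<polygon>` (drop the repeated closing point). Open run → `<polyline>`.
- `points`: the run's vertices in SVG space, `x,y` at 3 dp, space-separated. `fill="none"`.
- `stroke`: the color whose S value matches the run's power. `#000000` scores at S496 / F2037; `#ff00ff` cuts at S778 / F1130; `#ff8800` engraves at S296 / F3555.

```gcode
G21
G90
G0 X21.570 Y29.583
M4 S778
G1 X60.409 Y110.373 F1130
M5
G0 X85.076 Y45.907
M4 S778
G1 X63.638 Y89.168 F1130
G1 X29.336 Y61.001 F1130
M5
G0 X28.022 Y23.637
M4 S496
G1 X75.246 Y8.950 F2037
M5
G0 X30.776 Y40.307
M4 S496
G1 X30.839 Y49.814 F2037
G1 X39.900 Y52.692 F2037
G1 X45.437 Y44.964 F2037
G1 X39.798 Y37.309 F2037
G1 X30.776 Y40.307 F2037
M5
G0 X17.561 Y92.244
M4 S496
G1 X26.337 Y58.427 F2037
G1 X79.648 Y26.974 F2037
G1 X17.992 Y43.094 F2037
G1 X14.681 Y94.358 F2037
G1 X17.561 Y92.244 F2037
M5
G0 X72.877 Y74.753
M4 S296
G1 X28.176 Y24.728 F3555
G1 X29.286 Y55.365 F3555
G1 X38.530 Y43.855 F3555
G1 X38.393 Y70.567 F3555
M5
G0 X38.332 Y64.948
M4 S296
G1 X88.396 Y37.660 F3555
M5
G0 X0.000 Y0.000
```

Each laser-on run becomes one SVG element. Flip Y back into SVG space with y_svg = 141.150 − y_machine.

Run 1: the run's S778 means `#ff00ff` (cut). The run is open, so emit a `<polyline>` with points (Y-flipped): 21.570,111.567 60.409,30.777.

Run 2: power S778 maps to stroke `#ff00ff` (cut). The run is open, so emit a `<polyline>` with points (Y-flipped): 85.076,95.243 63.638,51.982 29.336,80.149.

Run 3: S496 ⇒ score layer `#000000`. The run is open, so emit a `<polyline>` with points (Y-flipped): 28.022,117.513 75.246,132.200.

Run 4: the run's S496 means `#000000` (score). The run returns to its start, so emit a `<polygon>` with points (Y-flipped): 30.776,100.843 30.839,91.336 39.900,88.458 45.437,96.186 39.798,103.841.

Run 5: S496 ⇒ score layer `#000000`. The run returns to its start, so emit a `<polygon>` with points (Y-flipped): 17.561,48.906 26.337,82.723 79.648,114.176 17.992,98.056 14.681,46.792.

Run 6: power S296 maps to stroke `#ff8800` (engrave). The run is open, so emit a `<polyline>` with points (Y-flipped): 72.877,66.397 28.176,116.422 29.286,85.785 38.530,97.295 38.393,70.583.

Run 7: power S296 maps to stroke `#ff8800` (engrave). The run is open, so emit a `<polyline>` with points (Y-flipped): 38.332,76.202 88.396,103.490.

<svg xmlns="http://www.w3.org/2000/svg" width="97.138mm" height="141.150mm" viewBox="0 0 97.138 141.150">
  <polyline points="21.570,111.567 60.409,30.777" fill="none" stroke="#ff00ff"/>
  <polyline points="85.076,95.243 63.638,51.982 29.336,80.149" fill="none" stroke="#ff00ff"/>
  <polyline points="28.022,117.513 75.246,132.200" fill="none" stroke="#000000"/>
  <polygon points="30.776,100.843 30.839,91.336 39.900,88.458 45.437,96.186 39.798,103.841" fill="none" stroke="#000000"/>
  <polygon points="17.561,48.906 26.337,82.723 79.648,114.176 17.992,98.056 14.681,46.792" fill="none" stroke="#000000"/>
  <polyline points="72.877,66.397 28.176,116.422 29.286,85.785 38.530,97.295 38.393,70.583" fill="none" stroke="#ff8800"/>
  <polyline points="38.332,76.202 88.396,103.490" fill="none" stroke="#ff8800"/>
</svg>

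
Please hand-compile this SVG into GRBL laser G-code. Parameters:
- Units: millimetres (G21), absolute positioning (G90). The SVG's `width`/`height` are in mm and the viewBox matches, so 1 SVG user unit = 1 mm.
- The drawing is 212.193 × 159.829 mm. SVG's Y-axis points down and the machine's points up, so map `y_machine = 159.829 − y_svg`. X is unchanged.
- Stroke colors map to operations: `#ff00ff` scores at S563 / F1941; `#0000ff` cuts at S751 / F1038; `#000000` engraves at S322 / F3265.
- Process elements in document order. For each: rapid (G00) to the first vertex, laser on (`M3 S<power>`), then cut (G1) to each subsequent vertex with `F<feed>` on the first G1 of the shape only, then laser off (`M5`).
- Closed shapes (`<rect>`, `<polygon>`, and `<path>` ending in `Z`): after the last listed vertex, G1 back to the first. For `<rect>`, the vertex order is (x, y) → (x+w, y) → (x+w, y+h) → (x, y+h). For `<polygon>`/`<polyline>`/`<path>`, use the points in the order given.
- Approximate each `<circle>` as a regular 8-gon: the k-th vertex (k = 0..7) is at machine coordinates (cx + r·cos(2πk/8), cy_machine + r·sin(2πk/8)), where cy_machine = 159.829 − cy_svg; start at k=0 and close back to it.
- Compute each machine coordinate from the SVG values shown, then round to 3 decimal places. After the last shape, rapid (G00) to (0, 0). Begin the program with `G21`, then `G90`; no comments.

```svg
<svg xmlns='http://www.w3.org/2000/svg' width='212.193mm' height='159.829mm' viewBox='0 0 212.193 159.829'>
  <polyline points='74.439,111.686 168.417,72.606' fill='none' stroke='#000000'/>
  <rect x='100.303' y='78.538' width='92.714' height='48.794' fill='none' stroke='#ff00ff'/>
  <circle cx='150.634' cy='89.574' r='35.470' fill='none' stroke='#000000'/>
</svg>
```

Since the viewBox matches the mm dimensions, user units are millimetres directly. The only transform is the Y-flip y_m = 159.829 − y_svg.

Shape 1 is a line segment drawn with `<polyline>`. Its stroke #000000 means engrave at S322, F3265. After flipping Y the toolpath is (74.439,48.143) → (168.417,87.223).

Shape 2 is a rectangle drawn with `<rect>`. Its stroke #ff00ff means score at S563, F1941. After flipping Y the toolpath is (100.303,81.291) → (193.017,81.291) → (193.017,32.497) → (100.303,32.497) → (100.303,81.291), returning to the start.

Shape 3 is a circle drawn with `<circle>`. Its stroke #000000 means engrave at S322, F3265. After flipping Y the toolpath is (186.104,70.255) → (175.715,95.336) → (150.634,105.725) → (125.553,95.336) → (115.164,70.255) → (125.553,45.174) → (150.634,34.785) → (175.715,45.174) → (186.104,70.255), returning to the start.

G21
G90
G00 X74.439 Y48.143
M3 S322
G1 X168.417 Y87.223 F3265
M5
G00 X100.303 Y81.291
M3 S563
G1 X193.017 Y81.291 F1941
G1 X193.017 Y32.497
G1 X100.303 Y32.497
G1 X100.303 Y81.291
M5
G00 X186.104 Y70.255
M3 S322
G1 X175.715 Y95.336 F3265
G1 X150.634 Y105.725
G1 X125.553 Y95.336
G1 X115.164 Y70.255
G1 X125.553 Y45.174
G1 X150.634 Y34.785
G1 X175.715 Y45.174
G1 X186.104 Y70.255
M5
G00 X0.000 Y0.000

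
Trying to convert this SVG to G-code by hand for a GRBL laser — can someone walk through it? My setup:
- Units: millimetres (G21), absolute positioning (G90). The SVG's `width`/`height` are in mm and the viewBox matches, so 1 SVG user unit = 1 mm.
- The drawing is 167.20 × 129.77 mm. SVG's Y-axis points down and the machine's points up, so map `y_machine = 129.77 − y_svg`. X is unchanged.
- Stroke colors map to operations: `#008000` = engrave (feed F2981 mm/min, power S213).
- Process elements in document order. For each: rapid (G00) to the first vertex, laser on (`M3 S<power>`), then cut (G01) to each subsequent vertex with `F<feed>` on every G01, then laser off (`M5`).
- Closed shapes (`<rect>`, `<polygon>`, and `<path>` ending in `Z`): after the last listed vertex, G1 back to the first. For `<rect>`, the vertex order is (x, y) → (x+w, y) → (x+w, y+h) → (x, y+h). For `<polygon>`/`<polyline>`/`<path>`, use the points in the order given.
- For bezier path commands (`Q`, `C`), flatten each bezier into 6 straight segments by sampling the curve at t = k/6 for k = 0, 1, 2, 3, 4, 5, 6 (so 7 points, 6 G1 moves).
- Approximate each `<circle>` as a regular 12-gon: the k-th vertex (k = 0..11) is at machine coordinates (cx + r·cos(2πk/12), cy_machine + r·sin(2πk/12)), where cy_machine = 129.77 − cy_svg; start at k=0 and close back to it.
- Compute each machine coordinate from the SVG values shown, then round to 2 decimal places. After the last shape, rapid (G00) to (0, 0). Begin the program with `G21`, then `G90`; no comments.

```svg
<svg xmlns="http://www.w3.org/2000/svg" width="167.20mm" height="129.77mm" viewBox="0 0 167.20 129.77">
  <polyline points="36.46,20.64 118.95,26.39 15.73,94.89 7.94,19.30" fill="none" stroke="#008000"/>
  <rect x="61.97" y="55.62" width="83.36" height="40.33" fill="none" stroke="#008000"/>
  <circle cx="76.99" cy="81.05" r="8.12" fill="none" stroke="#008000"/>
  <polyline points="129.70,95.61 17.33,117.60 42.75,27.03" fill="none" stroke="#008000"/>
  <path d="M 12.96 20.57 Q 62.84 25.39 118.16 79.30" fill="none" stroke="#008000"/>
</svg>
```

viewBox `0 0 167.20 129.77` with mm width/height → 1 unit = 1 mm. Flip: y_m = 129.77 − y_svg.

**Shape 1** — `<polyline>` open polyline, stroke `#008000` → engrave (S213, F2981). Machine vertices: (36.46,109.13) → (118.95,103.38) → (15.73,34.88) → (7.94,110.47). Open path.

**Shape 2** — `<rect>` rectangle, stroke `#008000` → engrave (S213, F2981). Machine vertices: (61.97,74.15) → (145.33,74.15) → (145.33,33.82) → (61.97,33.82) → (61.97,74.15). Closed: final G1 returns to the first vertex.

**Shape 3** — `<circle>` circle, stroke `#008000` → engrave (S213, F2981). Machine vertices: (85.11,48.72) → (84.02,52.78) → (81.05,55.75) → (76.99,56.84) → (72.93,55.75) → (69.96,52.78) → (68.87,48.72) → (69.96,44.66) → (72.93,41.69) → (76.99,40.60) → (81.05,41.69) → (84.02,44.66) → (85.11,48.72). Closed: final G1 returns to the first vertex.

**Shape 4** — `<polyline>` open polyline, stroke `#008000` → engrave (S213, F2981). Machine vertices: (129.70,34.16) → (17.33,12.17) → (42.75,102.74). Open path.

**Shape 5** — `<path>` quadratic bezier, stroke `#008000` → engrave (S213, F2981). Control points (SVG): P0=(12.96,20.57), P1=(62.84,25.39), P2=(118.16,79.30); sampled at t=k/6. Machine vertices: (12.96,109.20) → (29.74,106.23) → (46.82,100.53) → (64.20,92.11) → (81.88,80.96) → (99.87,67.08) → (118.16,50.47). Open path.

G21
G90
G00 X36.46 Y109.13
M3 S213
G01 X118.95 Y103.38 F2981
G01 X15.73 Y34.88 F2981
G01 X7.94 Y110.47 F2981
M5
G00 X61.97 Y74.15
M3 S213
G01 X145.33 Y74.15 F2981
G01 X145.33 Y33.82 F2981
G01 X61.97 Y33.82 F2981
G01 X61.97 Y74.15 F2981
M5
G00 X85.11 Y48.72
M3 S213
G01 X84.02 Y52.78 F2981
G01 X81.05 Y55.75 F2981
G01 X76.99 Y56.84 F2981
G01 X72.93 Y55.75 F2981
G01 X69.96 Y52.78 F2981
G01 X68.87 Y48.72 F2981
G01 X69.96 Y44.66 F2981
G01 X72.93 Y41.69 F2981
G01 X76.99 Y40.60 F2981
G01 X81.05 Y41.69 F2981
G01 X84.02 Y44.66 F2981
G01 X85.11 Y48.72 F2981
M5
G00 X129.70 Y34.16
M3 S213
G01 X17.33 Y12.17 F2981
G01 X42.75 Y102.74 F2981
M5
G00 X12.96 Y109.20
M3 S213
G01 X29.74 Y106.23 F2981
G01 X46.82 Y100.53 F2981
G01 X64.20 Y92.11 F2981
G01 X81.88 Y80.96 F2981
G01 X99.87 Y67.08 F2981
G01 X118.16 Y50.47 F2981
M5
G00 X0.00 Y0.00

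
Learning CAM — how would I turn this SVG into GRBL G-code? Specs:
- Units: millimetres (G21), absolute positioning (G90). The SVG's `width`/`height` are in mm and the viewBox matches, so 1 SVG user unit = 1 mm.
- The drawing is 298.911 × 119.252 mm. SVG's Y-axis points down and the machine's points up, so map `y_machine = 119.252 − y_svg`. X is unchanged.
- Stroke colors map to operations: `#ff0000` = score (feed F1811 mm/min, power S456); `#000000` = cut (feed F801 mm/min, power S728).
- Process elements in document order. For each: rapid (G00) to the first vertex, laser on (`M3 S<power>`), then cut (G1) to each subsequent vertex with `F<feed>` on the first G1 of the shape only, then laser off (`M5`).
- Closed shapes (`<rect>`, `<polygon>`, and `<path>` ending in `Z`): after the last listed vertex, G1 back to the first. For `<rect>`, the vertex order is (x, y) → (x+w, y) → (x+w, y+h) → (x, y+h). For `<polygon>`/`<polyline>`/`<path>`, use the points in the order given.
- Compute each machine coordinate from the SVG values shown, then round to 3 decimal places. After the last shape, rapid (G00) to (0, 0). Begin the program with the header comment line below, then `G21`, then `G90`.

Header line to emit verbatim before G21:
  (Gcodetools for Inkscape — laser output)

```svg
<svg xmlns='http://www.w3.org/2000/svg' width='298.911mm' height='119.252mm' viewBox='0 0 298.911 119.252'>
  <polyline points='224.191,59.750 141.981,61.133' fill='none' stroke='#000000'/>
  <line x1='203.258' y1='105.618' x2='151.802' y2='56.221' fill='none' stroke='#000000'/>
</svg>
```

1 u = 1 mm; y_m = 119.252 − y.

[1] `<polyline>` line segment, #000000→cut S728 F801: (224.191,59.502) → (141.981,58.119)

[2] `<line>` line segment, #000000→cut S728 F801: (203.258,13.634) → (151.802,63.031)

(Gcodetools for Inkscape — laser output)
G21
G90
G00 X224.191 Y59.502
M3 S728
G1 X141.981 Y58.119 F801
M5
G00 X203.258 Y13.634
M3 S728
G1 X151.802 Y63.031 F801
M5
G00 X0.000 Y0.000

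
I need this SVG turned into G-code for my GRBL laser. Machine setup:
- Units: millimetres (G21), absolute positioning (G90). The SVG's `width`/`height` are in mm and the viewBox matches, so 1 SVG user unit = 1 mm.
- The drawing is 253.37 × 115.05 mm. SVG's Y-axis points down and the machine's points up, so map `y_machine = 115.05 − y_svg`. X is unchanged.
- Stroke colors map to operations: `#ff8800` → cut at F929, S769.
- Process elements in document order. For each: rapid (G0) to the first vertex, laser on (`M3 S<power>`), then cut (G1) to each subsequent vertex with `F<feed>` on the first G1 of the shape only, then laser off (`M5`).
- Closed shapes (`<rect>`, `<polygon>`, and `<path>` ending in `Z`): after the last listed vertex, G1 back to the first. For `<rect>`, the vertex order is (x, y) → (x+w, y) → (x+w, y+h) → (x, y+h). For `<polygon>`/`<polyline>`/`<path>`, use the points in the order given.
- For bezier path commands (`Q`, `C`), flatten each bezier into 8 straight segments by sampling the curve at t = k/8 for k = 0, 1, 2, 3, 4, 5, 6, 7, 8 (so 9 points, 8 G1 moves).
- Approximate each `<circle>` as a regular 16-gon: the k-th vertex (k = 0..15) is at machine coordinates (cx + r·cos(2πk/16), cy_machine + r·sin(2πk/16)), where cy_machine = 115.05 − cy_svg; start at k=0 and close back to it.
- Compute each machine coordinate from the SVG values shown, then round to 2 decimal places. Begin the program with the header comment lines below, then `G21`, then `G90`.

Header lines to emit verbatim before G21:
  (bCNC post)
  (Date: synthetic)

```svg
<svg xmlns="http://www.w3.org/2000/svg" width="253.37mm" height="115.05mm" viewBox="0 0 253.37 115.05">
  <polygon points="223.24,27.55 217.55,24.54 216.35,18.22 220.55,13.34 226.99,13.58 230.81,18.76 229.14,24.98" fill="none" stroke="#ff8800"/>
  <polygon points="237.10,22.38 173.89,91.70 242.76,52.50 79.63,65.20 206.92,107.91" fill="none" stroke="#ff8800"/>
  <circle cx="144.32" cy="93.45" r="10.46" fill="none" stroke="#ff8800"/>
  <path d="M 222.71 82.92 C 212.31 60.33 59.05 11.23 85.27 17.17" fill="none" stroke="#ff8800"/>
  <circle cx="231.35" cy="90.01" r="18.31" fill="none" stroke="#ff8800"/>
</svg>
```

Since the viewBox matches the mm dimensions, user units are millimetres directly. The only transform is the Y-flip y_m = 115.05 − y_svg.

Shape 1 is a regular polygon drawn with `<polygon>`. Its stroke #ff8800 means cut at S769, F929. After flipping Y the toolpath is (223.24,87.50) → (217.55,90.51) → (216.35,96.83) → (220.55,101.71) → (226.99,101.47) → (230.81,96.29) → (229.14,90.07) → (223.24,87.50), returning to the start.

Shape 2 is a closed polygon drawn with `<polygon>`. Its stroke #ff8800 means cut at S769, F929. After flipping Y the toolpath is (237.10,92.67) → (173.89,23.35) → (242.76,62.55) → (79.63,49.85) → (206.92,7.14) → (237.10,92.67), returning to the start.

Shape 3 is a circle drawn with `<circle>`. Its stroke #ff8800 means cut at S769, F929. After flipping Y the toolpath is (154.78,21.60) → (153.98,25.60) → (151.72,29.00) → (148.32,31.26) → (144.32,32.06) → (140.32,31.26) → (136.92,29.00) → (134.66,25.60) → (133.86,21.60) → (134.66,17.60) → (136.92,14.20) → (140.32,11.94) → (144.32,11.14) → (148.32,11.94) → (151.72,14.20) → (153.98,17.60) → (154.78,21.60), returning to the start.

Shape 4 is a cubic bezier drawn with `<path>`. Its stroke #ff8800 means cut at S769, F929. After flipping Y the toolpath is (222.71,32.13) → (212.74,41.68) → (193.16,52.77) → (167.74,64.43) → (140.26,75.70) → (114.49,85.64) → (94.22,93.29) → (83.22,97.69) → (85.27,97.88).

Shape 5 is a circle drawn with `<circle>`. Its stroke #ff8800 means cut at S769, F929. After flipping Y the toolpath is (249.66,25.04) → (248.27,32.05) → (244.30,37.99) → (238.36,41.96) → (231.35,43.35) → (224.34,41.96) → (218.40,37.99) → (214.43,32.05) → (213.04,25.04) → (214.43,18.03) → (218.40,12.09) → (224.34,8.12) → (231.35,6.73) → (238.36,8.12) → (244.30,12.09) → (248.27,18.03) → (249.66,25.04), returning to the start.

(bCNC post)
(Date: synthetic)
G21
G90
G0 X223.24 Y87.50
M3 S769
G1 X217.55 Y90.51 F929
G1 X216.35 Y96.83
G1 X220.55 Y101.71
G1 X226.99 Y101.47
G1 X230.81 Y96.29
G1 X229.14 Y90.07
G1 X223.24 Y87.50
M5
G0 X237.10 Y92.67
M3 S769
G1 X173.89 Y23.35 F929
G1 X242.76 Y62.55
G1 X79.63 Y49.85
G1 X206.92 Y7.14
G1 X237.10 Y92.67
M5
G0 X154.78 Y21.60
M3 S769
G1 X153.98 Y25.60 F929
G1 X151.72 Y29.00
G1 X148.32 Y31.26
G1 X144.32 Y32.06
G1 X140.32 Y31.26
G1 X136.92 Y29.00
G1 X134.66 Y25.60
G1 X133.86 Y21.60
G1 X134.66 Y17.60
G1 X136.92 Y14.20
G1 X140.32 Y11.94
G1 X144.32 Y11.14
G1 X148.32 Y11.94
G1 X151.72 Y14.20
G1 X153.98 Y17.60
G1 X154.78 Y21.60
M5
G0 X222.71 Y32.13
M3 S769
G1 X212.74 Y41.68 F929
G1 X193.16 Y52.77
G1 X167.74 Y64.43
G1 X140.26 Y75.70
G1 X114.49 Y85.64
G1 X94.22 Y93.29
G1 X83.22 Y97.69
G1 X85.27 Y97.88
M5
G0 X249.66 Y25.04
M3 S769
G1 X248.27 Y32.05 F929
G1 X244.30 Y37.99
G1 X238.36 Y41.96
G1 X231.35 Y43.35
G1 X224.34 Y41.96
G1 X218.40 Y37.99
G1 X214.43 Y32.05
G1 X213.04 Y25.04
G1 X214.43 Y18.03
G1 X218.40 Y12.09
G1 X224.34 Y8.12
G1 X231.35 Y6.73
G1 X238.36 Y8.12
G1 X244.30 Y12.09
G1 X248.27 Y18.03
G1 X249.66 Y25.04
M5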